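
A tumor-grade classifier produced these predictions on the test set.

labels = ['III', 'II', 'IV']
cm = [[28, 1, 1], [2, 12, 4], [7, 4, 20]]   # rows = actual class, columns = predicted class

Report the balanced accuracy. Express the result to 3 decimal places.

Balanced accuracy = mean of per-class recall.
  III: recall = 28/30 = 0.9333
  II: recall = 12/18 = 0.6667
  IV: recall = 20/31 = 0.6452
Mean = (0.9333 + 0.6667 + 0.6452) / 3 = 0.748

0.748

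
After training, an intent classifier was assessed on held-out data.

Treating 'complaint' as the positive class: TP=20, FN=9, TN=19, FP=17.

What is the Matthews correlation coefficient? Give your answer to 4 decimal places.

0.2183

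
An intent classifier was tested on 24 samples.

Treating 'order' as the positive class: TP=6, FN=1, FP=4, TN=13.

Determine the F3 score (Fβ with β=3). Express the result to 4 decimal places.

0.8219

Fβ = (1+β²)·TP / ((1+β²)·TP + β²·FN + FP), with β²=9
= 10·6 / (10·6 + 9·1 + 4) = 0.8219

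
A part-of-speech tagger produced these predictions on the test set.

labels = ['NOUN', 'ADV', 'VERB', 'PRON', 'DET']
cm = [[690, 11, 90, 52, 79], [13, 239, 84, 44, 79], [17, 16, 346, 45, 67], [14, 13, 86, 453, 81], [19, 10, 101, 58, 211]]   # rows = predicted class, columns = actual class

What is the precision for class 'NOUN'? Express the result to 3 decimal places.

Take TP from the diagonal, FP from the rest of the 'NOUN' prediction marginal, FN from the rest of the 'NOUN' actual marginal.
precision = TP/(TP+FP).
NOUN: TP=690, FP=11+90+52+79=232 → 690/922 = 0.7484

0.748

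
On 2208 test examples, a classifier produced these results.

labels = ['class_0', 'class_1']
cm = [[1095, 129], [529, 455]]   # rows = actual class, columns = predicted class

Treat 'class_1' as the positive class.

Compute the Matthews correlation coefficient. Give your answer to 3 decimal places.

MCC = (TP·TN − FP·FN) / √((TP+FP)(TP+FN)(TN+FP)(TN+FN))
Numerator = 455·1095 − 129·529 = 429984
Denominator = √(584·984·1224·1624) = √1142287405056 = 1068778.4640
MCC = 429984 / 1068778.4640 = 0.402

0.402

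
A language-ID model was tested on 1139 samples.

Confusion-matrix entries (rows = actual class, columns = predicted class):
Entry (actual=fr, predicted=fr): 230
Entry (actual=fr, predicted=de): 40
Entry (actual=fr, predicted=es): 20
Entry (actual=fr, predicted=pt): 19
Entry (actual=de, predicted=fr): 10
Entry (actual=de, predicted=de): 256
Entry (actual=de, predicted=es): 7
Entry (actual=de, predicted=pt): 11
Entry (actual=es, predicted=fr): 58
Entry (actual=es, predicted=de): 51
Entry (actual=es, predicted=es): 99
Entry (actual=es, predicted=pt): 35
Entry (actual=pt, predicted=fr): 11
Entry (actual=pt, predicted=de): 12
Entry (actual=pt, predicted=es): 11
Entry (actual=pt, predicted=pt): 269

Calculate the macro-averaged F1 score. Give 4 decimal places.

Per-class F1 score (2·TP/(2·TP+FP+FN)):
  fr: TP=230, FP=10+58+11=79, FN=40+20+19=79 → 460/618 = 0.74434
  de: TP=256, FP=40+51+12=103, FN=10+7+11=28 → 512/643 = 0.79627
  es: TP=99, FP=20+7+11=38, FN=58+51+35=144 → 198/380 = 0.52105
  pt: TP=269, FP=19+11+35=65, FN=11+12+11=34 → 538/637 = 0.84458
Macro-F1 score = mean = (0.74434 + 0.79627 + 0.52105 + 0.84458) / 4 = 0.7266

0.7266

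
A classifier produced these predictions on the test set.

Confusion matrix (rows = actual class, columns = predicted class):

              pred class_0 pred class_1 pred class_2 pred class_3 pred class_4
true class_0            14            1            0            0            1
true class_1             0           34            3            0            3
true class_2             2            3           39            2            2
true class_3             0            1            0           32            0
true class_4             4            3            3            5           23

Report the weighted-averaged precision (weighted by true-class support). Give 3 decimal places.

0.814

Per-class precision (TP/(TP+FP)):
  class_0: TP=14, FP=0+2+0+4=6 → 14/20 = 0.7000
  class_1: TP=34, FP=1+3+1+3=8 → 34/42 = 0.8095
  class_2: TP=39, FP=0+3+0+3=6 → 39/45 = 0.8667
  class_3: TP=32, FP=0+0+2+5=7 → 32/39 = 0.8205
  class_4: TP=23, FP=1+3+2+0=6 → 23/29 = 0.7931
Weighted-precision = Σ (supportᵢ/N)·precisionᵢ with N=175: (16/175)·0.7000 + (40/175)·0.8095 + (48/175)·0.8667 + (33/175)·0.8205 + (38/175)·0.7931 = 0.814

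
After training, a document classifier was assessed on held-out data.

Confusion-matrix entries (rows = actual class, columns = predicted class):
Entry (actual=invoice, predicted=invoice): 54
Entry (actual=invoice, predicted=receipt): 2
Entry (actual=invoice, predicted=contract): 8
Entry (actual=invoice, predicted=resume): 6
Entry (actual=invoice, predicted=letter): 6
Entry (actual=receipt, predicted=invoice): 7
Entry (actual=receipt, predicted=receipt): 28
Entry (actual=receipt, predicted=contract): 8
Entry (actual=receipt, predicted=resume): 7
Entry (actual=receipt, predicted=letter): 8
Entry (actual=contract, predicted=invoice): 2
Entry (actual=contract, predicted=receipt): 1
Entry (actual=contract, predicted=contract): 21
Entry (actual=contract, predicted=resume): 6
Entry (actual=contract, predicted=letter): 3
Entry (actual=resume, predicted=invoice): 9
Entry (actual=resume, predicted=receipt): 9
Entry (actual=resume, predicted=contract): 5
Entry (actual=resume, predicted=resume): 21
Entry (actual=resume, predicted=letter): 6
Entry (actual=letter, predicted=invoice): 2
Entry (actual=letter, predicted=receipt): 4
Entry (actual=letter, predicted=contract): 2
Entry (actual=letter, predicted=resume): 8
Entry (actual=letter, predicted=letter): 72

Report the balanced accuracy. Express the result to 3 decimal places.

Balanced accuracy = mean of per-class recall.
  invoice: recall = 54/76 = 0.7105
  receipt: recall = 28/58 = 0.4828
  contract: recall = 21/33 = 0.6364
  resume: recall = 21/50 = 0.4200
  letter: recall = 72/88 = 0.8182
Mean = (0.7105 + 0.4828 + 0.6364 + 0.4200 + 0.8182) / 5 = 0.614

0.614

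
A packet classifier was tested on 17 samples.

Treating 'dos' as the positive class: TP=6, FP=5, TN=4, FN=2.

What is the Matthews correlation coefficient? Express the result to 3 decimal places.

MCC = (TP·TN − FP·FN) / √((TP+FP)(TP+FN)(TN+FP)(TN+FN))
Numerator = 6·4 − 5·2 = 14
Denominator = √(11·8·9·6) = √4752 = 68.9348
MCC = 14 / 68.9348 = 0.203

0.203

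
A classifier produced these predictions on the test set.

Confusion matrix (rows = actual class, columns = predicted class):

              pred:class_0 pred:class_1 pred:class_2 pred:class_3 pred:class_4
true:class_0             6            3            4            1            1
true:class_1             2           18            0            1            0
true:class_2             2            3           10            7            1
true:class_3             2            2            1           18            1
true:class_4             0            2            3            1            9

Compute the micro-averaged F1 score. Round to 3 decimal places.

0.622

Micro-averaging pools counts across classes: ΣTP=61, ΣFP=37, ΣFN=37.
Micro-F1 score = 2·TP/(2·TP+FP+FN) on pooled counts = 0.622 (equals overall accuracy in single-label multiclass).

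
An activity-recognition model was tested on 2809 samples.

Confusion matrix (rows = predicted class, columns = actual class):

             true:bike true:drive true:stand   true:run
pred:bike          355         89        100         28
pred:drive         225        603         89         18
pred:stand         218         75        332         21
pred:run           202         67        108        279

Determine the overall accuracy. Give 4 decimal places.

Accuracy = trace / total = (355+603+332+279=1569) / 2809 = 1569/2809 = 0.5586

0.5586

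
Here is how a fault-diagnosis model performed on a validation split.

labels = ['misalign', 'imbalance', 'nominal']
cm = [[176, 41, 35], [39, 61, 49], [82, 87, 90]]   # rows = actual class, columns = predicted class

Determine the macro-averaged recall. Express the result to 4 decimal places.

Per-class recall (TP/(TP+FN)):
  misalign: TP=176, FN=41+35=76 → 176/252 = 0.69841
  imbalance: TP=61, FN=39+49=88 → 61/149 = 0.40940
  nominal: TP=90, FN=82+87=169 → 90/259 = 0.34749
Macro-recall = mean = (0.69841 + 0.40940 + 0.34749) / 3 = 0.4851

0.4851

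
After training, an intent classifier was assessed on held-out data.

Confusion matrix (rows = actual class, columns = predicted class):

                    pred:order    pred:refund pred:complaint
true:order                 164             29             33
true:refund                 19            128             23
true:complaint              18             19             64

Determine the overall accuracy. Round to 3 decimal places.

0.716

Accuracy = trace / total = (164+128+64=356) / 497 = 356/497 = 0.716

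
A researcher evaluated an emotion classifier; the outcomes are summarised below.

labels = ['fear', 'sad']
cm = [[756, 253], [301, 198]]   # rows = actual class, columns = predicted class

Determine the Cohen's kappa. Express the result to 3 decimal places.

Observed agreement pₒ = trace/N = 954/1508 = 0.6326
Expected agreement pₑ = Σ (rowᵢ·colᵢ)/N² = (1009·1057 + 499·451)/1508² = 0.5680
κ = (pₒ − pₑ)/(1 − pₑ) = (0.6326 − 0.5680)/(1 − 0.5680) = 0.150

0.150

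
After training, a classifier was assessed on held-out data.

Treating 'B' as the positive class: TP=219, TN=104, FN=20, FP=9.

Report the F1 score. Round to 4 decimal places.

Precision = TP/(TP+FP) = 219/228 = 0.9605
Recall = TP/(TP+FN) = 219/239 = 0.9163
F1 = 2·TP/(2·TP+FP+FN) = 438/467 = 0.9379

0.9379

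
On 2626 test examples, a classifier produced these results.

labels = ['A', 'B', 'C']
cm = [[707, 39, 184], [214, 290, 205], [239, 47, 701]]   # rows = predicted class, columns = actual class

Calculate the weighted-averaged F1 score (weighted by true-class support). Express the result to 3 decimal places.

0.656

Per-class F1 score (2·TP/(2·TP+FP+FN)):
  A: TP=707, FP=39+184=223, FN=214+239=453 → 1414/2090 = 0.6766
  B: TP=290, FP=214+205=419, FN=39+47=86 → 580/1085 = 0.5346
  C: TP=701, FP=239+47=286, FN=184+205=389 → 1402/2077 = 0.6750
Weighted-F1 score = Σ (supportᵢ/N)·F1 scoreᵢ with N=2626: (1160/2626)·0.6766 + (376/2626)·0.5346 + (1090/2626)·0.6750 = 0.656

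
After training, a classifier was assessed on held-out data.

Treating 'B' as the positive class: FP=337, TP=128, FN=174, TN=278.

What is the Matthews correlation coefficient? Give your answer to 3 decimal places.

MCC = (TP·TN − FP·FN) / √((TP+FP)(TP+FN)(TN+FP)(TN+FN))
Numerator = 128·278 − 337·174 = -23054
Denominator = √(465·302·615·452) = √39036731400 = 197577.1530
MCC = -23054 / 197577.1530 = -0.117

-0.117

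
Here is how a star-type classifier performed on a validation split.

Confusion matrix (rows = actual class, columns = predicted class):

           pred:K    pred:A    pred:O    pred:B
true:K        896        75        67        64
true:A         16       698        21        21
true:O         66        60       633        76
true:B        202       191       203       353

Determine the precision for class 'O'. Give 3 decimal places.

0.685

Take TP from the diagonal, FP from the rest of the 'O' prediction marginal, FN from the rest of the 'O' actual marginal.
precision = TP/(TP+FP).
O: TP=633, FP=67+21+203=291 → 633/924 = 0.6851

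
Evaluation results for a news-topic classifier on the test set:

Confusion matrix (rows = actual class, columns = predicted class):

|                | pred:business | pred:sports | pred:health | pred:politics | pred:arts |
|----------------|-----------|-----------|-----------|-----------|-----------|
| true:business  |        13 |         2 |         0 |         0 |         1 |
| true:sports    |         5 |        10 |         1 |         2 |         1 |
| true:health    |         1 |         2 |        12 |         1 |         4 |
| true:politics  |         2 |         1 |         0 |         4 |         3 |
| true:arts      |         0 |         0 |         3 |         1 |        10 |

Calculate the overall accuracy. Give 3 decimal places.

Accuracy = trace / total = (13+10+12+4+10=49) / 79 = 49/79 = 0.620

0.620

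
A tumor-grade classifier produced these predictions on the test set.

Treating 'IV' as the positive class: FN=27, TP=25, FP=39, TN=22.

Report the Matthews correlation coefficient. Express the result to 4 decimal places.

-0.1595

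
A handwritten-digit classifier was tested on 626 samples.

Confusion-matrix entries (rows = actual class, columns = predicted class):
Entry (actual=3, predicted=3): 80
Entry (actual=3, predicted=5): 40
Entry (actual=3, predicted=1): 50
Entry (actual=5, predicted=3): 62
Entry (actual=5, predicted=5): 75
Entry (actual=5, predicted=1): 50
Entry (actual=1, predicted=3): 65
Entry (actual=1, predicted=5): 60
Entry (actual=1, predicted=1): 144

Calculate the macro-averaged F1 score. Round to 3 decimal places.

0.467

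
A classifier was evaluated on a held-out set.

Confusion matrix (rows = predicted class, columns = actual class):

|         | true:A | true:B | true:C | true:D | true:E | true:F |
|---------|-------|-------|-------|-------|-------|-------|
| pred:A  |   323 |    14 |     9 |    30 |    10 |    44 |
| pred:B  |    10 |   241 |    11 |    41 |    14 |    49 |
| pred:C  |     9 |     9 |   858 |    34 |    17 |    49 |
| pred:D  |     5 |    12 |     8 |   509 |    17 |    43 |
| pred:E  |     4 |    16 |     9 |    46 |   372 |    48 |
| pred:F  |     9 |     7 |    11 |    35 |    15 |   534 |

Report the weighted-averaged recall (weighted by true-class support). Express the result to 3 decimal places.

0.817

Per-class recall (TP/(TP+FN)):
  A: TP=323, FN=10+9+5+4+9=37 → 323/360 = 0.8972
  B: TP=241, FN=14+9+12+16+7=58 → 241/299 = 0.8060
  C: TP=858, FN=9+11+8+9+11=48 → 858/906 = 0.9470
  D: TP=509, FN=30+41+34+46+35=186 → 509/695 = 0.7324
  E: TP=372, FN=10+14+17+17+15=73 → 372/445 = 0.8360
  F: TP=534, FN=44+49+49+43+48=233 → 534/767 = 0.6962
Weighted-recall = Σ (supportᵢ/N)·recallᵢ with N=3472: (360/3472)·0.8972 + (299/3472)·0.8060 + (906/3472)·0.9470 + (695/3472)·0.7324 + (445/3472)·0.8360 + (767/3472)·0.6962 = 0.817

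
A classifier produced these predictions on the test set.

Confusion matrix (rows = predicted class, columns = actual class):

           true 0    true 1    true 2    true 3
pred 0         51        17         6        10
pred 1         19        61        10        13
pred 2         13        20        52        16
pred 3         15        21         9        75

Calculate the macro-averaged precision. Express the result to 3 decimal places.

0.585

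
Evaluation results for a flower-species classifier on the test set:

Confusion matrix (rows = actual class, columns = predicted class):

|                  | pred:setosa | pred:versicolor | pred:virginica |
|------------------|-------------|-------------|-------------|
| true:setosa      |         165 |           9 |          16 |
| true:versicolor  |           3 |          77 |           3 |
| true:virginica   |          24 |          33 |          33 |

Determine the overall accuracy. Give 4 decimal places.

0.7576

Accuracy = trace / total = (165+77+33=275) / 363 = 275/363 = 0.7576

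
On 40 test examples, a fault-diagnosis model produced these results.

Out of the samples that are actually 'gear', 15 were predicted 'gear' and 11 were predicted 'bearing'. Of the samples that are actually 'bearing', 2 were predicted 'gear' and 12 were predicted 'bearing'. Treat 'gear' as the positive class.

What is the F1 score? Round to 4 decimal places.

Precision = TP/(TP+FP) = 15/17 = 0.8824
Recall = TP/(TP+FN) = 15/26 = 0.5769
F1 = 2·TP/(2·TP+FP+FN) = 30/43 = 0.6977

0.6977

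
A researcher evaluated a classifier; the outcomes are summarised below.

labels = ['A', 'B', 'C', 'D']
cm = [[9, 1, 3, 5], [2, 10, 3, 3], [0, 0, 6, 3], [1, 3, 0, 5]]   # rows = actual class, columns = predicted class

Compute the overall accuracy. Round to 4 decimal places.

0.5556

Accuracy = trace / total = (9+10+6+5=30) / 54 = 30/54 = 0.5556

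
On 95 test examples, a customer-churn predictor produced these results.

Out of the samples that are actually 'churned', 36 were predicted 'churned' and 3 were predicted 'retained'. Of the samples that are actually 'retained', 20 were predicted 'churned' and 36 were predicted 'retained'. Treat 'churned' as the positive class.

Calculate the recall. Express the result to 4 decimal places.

0.9231

Recall = TP/(TP+FN) = 36/(36+3) = 36/39 = 0.9231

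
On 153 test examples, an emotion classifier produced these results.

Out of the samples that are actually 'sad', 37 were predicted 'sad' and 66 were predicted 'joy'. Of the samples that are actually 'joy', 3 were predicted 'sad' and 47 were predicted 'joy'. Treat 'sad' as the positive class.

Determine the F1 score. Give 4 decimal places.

0.5175

Precision = TP/(TP+FP) = 37/40 = 0.9250
Recall = TP/(TP+FN) = 37/103 = 0.3592
F1 = 2·TP/(2·TP+FP+FN) = 74/143 = 0.5175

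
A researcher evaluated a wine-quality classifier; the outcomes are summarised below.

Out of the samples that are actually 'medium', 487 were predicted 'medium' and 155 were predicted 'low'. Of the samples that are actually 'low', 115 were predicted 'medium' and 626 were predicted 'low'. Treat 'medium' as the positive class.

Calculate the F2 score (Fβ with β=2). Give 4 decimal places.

Fβ = (1+β²)·TP / ((1+β²)·TP + β²·FN + FP), with β²=4
= 5·487 / (5·487 + 4·155 + 115) = 0.7681

0.7681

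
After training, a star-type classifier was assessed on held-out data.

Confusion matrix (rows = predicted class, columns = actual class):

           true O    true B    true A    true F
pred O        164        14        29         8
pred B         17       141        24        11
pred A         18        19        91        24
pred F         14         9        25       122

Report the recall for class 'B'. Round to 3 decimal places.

0.770

Treat 'B' as positive and all other classes as negative.
recall = TP/(TP+FN).
B: TP=141, FN=14+19+9=42 → 141/183 = 0.7705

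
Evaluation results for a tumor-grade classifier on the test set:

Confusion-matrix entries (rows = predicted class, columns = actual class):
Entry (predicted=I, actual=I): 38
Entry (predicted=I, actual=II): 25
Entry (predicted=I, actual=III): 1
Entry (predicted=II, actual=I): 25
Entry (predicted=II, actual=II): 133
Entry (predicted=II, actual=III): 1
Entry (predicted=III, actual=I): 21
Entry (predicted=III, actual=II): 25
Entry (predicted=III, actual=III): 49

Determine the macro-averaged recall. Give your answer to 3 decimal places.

Per-class recall (TP/(TP+FN)):
  I: TP=38, FN=25+21=46 → 38/84 = 0.4524
  II: TP=133, FN=25+25=50 → 133/183 = 0.7268
  III: TP=49, FN=1+1=2 → 49/51 = 0.9608
Macro-recall = mean = (0.4524 + 0.7268 + 0.9608) / 3 = 0.713

0.713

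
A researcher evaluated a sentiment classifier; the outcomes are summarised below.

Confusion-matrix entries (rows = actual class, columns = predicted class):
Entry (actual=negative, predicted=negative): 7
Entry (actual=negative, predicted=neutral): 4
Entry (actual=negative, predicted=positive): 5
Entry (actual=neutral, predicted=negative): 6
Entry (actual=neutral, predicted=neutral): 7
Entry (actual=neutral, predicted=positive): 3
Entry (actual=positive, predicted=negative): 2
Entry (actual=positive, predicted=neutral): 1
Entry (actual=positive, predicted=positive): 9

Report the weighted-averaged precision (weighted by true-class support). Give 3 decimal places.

Per-class precision (TP/(TP+FP)):
  negative: TP=7, FP=6+2=8 → 7/15 = 0.4667
  neutral: TP=7, FP=4+1=5 → 7/12 = 0.5833
  positive: TP=9, FP=5+3=8 → 9/17 = 0.5294
Weighted-precision = Σ (supportᵢ/N)·precisionᵢ with N=44: (16/44)·0.4667 + (16/44)·0.5833 + (12/44)·0.5294 = 0.526

0.526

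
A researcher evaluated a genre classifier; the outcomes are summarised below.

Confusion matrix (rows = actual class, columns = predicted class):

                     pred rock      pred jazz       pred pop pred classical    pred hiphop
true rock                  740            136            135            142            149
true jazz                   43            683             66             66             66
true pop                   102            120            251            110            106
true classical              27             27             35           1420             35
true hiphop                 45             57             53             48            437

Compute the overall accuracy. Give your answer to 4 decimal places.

0.6925

Accuracy = trace / total = (740+683+251+1420+437=3531) / 5099 = 3531/5099 = 0.6925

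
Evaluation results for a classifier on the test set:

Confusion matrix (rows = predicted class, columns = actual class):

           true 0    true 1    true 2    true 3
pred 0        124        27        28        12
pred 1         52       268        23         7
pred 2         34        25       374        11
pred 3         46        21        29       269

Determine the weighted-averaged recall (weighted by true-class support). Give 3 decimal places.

Per-class recall (TP/(TP+FN)):
  0: TP=124, FN=52+34+46=132 → 124/256 = 0.4844
  1: TP=268, FN=27+25+21=73 → 268/341 = 0.7859
  2: TP=374, FN=28+23+29=80 → 374/454 = 0.8238
  3: TP=269, FN=12+7+11=30 → 269/299 = 0.8997
Weighted-recall = Σ (supportᵢ/N)·recallᵢ with N=1350: (256/1350)·0.4844 + (341/1350)·0.7859 + (454/1350)·0.8238 + (299/1350)·0.8997 = 0.767

0.767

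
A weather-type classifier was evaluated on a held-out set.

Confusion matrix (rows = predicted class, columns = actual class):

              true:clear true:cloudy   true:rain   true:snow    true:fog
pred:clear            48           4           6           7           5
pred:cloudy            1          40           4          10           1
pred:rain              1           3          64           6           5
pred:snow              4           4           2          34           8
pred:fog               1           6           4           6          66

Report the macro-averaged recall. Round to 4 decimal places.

0.7381

Per-class recall (TP/(TP+FN)):
  clear: TP=48, FN=1+1+4+1=7 → 48/55 = 0.87273
  cloudy: TP=40, FN=4+3+4+6=17 → 40/57 = 0.70175
  rain: TP=64, FN=6+4+2+4=16 → 64/80 = 0.80000
  snow: TP=34, FN=7+10+6+6=29 → 34/63 = 0.53968
  fog: TP=66, FN=5+1+5+8=19 → 66/85 = 0.77647
Macro-recall = mean = (0.87273 + 0.70175 + 0.80000 + 0.53968 + 0.77647) / 5 = 0.7381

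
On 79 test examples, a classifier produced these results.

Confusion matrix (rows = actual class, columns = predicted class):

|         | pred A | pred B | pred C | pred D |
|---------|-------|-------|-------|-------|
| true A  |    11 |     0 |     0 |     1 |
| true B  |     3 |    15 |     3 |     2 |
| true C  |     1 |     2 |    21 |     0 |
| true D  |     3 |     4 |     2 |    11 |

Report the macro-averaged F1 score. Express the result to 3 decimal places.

Per-class F1 score (2·TP/(2·TP+FP+FN)):
  A: TP=11, FP=3+1+3=7, FN=0+0+1=1 → 22/30 = 0.7333
  B: TP=15, FP=0+2+4=6, FN=3+3+2=8 → 30/44 = 0.6818
  C: TP=21, FP=0+3+2=5, FN=1+2+0=3 → 42/50 = 0.8400
  D: TP=11, FP=1+2+0=3, FN=3+4+2=9 → 22/34 = 0.6471
Macro-F1 score = mean = (0.7333 + 0.6818 + 0.8400 + 0.6471) / 4 = 0.726

0.726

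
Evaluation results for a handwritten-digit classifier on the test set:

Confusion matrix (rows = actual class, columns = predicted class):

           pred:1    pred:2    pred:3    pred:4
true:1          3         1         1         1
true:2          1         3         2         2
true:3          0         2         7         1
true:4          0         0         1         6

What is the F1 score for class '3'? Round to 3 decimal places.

One-vs-rest for '3': TP = diagonal; FP = other classes predicted '3'; FN = '3' predicted as other.
F1 score = 2·TP/(2·TP+FP+FN).
3: TP=7, FP=1+2+1=4, FN=0+2+1=3 → 14/21 = 0.6667

0.667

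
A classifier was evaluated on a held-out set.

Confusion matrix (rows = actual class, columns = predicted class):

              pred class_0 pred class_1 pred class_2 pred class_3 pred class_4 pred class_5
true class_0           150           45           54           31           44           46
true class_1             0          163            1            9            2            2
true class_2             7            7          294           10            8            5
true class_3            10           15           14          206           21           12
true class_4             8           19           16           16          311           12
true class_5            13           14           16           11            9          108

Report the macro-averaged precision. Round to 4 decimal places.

Per-class precision (TP/(TP+FP)):
  class_0: TP=150, FP=0+7+10+8+13=38 → 150/188 = 0.79787
  class_1: TP=163, FP=45+7+15+19+14=100 → 163/263 = 0.61977
  class_2: TP=294, FP=54+1+14+16+16=101 → 294/395 = 0.74430
  class_3: TP=206, FP=31+9+10+16+11=77 → 206/283 = 0.72792
  class_4: TP=311, FP=44+2+8+21+9=84 → 311/395 = 0.78734
  class_5: TP=108, FP=46+2+5+12+12=77 → 108/185 = 0.58378
Macro-precision = mean = (0.79787 + 0.61977 + 0.74430 + 0.72792 + 0.78734 + 0.58378) / 6 = 0.7102

0.7102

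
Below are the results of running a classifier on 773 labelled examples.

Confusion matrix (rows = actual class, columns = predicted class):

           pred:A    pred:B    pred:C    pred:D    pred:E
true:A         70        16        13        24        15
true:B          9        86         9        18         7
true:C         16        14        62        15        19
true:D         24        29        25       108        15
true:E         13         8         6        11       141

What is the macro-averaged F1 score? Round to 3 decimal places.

Per-class F1 score (2·TP/(2·TP+FP+FN)):
  A: TP=70, FP=9+16+24+13=62, FN=16+13+24+15=68 → 140/270 = 0.5185
  B: TP=86, FP=16+14+29+8=67, FN=9+9+18+7=43 → 172/282 = 0.6099
  C: TP=62, FP=13+9+25+6=53, FN=16+14+15+19=64 → 124/241 = 0.5145
  D: TP=108, FP=24+18+15+11=68, FN=24+29+25+15=93 → 216/377 = 0.5729
  E: TP=141, FP=15+7+19+15=56, FN=13+8+6+11=38 → 282/376 = 0.7500
Macro-F1 score = mean = (0.5185 + 0.6099 + 0.5145 + 0.5729 + 0.7500) / 5 = 0.593

0.593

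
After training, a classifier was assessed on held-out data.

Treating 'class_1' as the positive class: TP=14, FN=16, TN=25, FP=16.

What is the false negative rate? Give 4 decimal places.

0.5333

FNR = FN/(FN+TP) = 16/(16+14) = 0.5333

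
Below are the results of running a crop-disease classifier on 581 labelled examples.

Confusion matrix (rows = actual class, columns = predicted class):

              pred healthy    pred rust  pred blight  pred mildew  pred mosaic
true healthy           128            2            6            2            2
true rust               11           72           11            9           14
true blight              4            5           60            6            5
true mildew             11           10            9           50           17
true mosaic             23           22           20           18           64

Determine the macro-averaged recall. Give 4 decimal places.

0.6461

Per-class recall (TP/(TP+FN)):
  healthy: TP=128, FN=2+6+2+2=12 → 128/140 = 0.91429
  rust: TP=72, FN=11+11+9+14=45 → 72/117 = 0.61538
  blight: TP=60, FN=4+5+6+5=20 → 60/80 = 0.75000
  mildew: TP=50, FN=11+10+9+17=47 → 50/97 = 0.51546
  mosaic: TP=64, FN=23+22+20+18=83 → 64/147 = 0.43537
Macro-recall = mean = (0.91429 + 0.61538 + 0.75000 + 0.51546 + 0.43537) / 5 = 0.6461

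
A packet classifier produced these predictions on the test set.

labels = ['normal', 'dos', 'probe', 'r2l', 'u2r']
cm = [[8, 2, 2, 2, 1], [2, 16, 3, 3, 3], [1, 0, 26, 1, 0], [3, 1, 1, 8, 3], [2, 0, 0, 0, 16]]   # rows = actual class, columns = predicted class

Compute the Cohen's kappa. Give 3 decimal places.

Observed agreement pₒ = trace/N = 74/104 = 0.7115
Expected agreement pₑ = Σ (rowᵢ·colᵢ)/N² = (15·16 + 27·19 + 28·32 + 16·14 + 18·23)/104² = 0.2114
κ = (pₒ − pₑ)/(1 − pₑ) = (0.7115 − 0.2114)/(1 − 0.2114) = 0.634

0.634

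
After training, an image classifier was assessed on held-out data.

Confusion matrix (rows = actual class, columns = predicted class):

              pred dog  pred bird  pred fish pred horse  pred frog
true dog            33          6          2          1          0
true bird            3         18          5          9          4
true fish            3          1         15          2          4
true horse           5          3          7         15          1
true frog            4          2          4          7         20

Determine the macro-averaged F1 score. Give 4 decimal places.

0.5680

Per-class F1 score (2·TP/(2·TP+FP+FN)):
  dog: TP=33, FP=3+3+5+4=15, FN=6+2+1+0=9 → 66/90 = 0.73333
  bird: TP=18, FP=6+1+3+2=12, FN=3+5+9+4=21 → 36/69 = 0.52174
  fish: TP=15, FP=2+5+7+4=18, FN=3+1+2+4=10 → 30/58 = 0.51724
  horse: TP=15, FP=1+9+2+7=19, FN=5+3+7+1=16 → 30/65 = 0.46154
  frog: TP=20, FP=0+4+4+1=9, FN=4+2+4+7=17 → 40/66 = 0.60606
Macro-F1 score = mean = (0.73333 + 0.52174 + 0.51724 + 0.46154 + 0.60606) / 5 = 0.5680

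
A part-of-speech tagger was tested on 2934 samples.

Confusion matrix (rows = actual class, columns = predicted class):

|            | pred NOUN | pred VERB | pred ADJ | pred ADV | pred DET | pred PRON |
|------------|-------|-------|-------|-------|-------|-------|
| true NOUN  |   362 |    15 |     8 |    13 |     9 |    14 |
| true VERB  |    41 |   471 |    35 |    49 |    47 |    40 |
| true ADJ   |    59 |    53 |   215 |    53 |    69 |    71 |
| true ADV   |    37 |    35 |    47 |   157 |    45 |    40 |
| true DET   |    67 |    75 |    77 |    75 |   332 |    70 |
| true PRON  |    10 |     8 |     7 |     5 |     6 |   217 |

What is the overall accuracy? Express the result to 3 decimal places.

0.598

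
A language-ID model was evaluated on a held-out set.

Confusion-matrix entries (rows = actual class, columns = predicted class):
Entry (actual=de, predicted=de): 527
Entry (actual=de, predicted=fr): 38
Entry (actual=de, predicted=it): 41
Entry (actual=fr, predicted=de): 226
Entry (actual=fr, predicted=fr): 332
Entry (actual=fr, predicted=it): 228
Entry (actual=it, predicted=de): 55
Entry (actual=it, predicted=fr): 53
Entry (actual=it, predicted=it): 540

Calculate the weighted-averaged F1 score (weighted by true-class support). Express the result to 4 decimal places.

0.6685

Per-class F1 score (2·TP/(2·TP+FP+FN)):
  de: TP=527, FP=226+55=281, FN=38+41=79 → 1054/1414 = 0.74540
  fr: TP=332, FP=38+53=91, FN=226+228=454 → 664/1209 = 0.54921
  it: TP=540, FP=41+228=269, FN=55+53=108 → 1080/1457 = 0.74125
Weighted-F1 score = Σ (supportᵢ/N)·F1 scoreᵢ with N=2040: (606/2040)·0.74540 + (786/2040)·0.54921 + (648/2040)·0.74125 = 0.6685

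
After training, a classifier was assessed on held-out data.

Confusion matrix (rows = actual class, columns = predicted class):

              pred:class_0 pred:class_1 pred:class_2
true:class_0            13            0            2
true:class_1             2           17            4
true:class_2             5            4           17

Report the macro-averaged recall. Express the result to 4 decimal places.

0.7532

Per-class recall (TP/(TP+FN)):
  class_0: TP=13, FN=0+2=2 → 13/15 = 0.86667
  class_1: TP=17, FN=2+4=6 → 17/23 = 0.73913
  class_2: TP=17, FN=5+4=9 → 17/26 = 0.65385
Macro-recall = mean = (0.86667 + 0.73913 + 0.65385) / 3 = 0.7532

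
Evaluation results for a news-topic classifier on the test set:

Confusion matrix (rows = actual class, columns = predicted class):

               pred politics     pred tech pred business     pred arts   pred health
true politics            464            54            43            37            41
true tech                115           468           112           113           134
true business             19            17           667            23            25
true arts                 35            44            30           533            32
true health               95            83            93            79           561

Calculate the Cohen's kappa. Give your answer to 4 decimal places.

Observed agreement pₒ = trace/N = 2693/3917 = 0.68752
Expected agreement pₑ = Σ (rowᵢ·colᵢ)/N² = (639·728 + 942·666 + 751·945 + 674·785 + 911·793)/3917² = 0.19904
κ = (pₒ − pₑ)/(1 − pₑ) = (0.68752 − 0.19904)/(1 − 0.19904) = 0.6099

0.6099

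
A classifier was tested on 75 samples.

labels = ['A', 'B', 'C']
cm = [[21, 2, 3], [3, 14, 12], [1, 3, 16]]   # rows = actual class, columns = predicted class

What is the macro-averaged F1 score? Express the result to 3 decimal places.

Per-class F1 score (2·TP/(2·TP+FP+FN)):
  A: TP=21, FP=3+1=4, FN=2+3=5 → 42/51 = 0.8235
  B: TP=14, FP=2+3=5, FN=3+12=15 → 28/48 = 0.5833
  C: TP=16, FP=3+12=15, FN=1+3=4 → 32/51 = 0.6275
Macro-F1 score = mean = (0.8235 + 0.5833 + 0.6275) / 3 = 0.678

0.678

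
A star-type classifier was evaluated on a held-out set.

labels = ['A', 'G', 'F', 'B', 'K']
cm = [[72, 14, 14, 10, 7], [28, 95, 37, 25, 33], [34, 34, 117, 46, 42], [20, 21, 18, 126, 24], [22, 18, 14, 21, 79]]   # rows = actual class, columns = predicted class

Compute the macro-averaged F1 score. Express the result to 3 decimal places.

0.501

Per-class F1 score (2·TP/(2·TP+FP+FN)):
  A: TP=72, FP=28+34+20+22=104, FN=14+14+10+7=45 → 144/293 = 0.4915
  G: TP=95, FP=14+34+21+18=87, FN=28+37+25+33=123 → 190/400 = 0.4750
  F: TP=117, FP=14+37+18+14=83, FN=34+34+46+42=156 → 234/473 = 0.4947
  B: TP=126, FP=10+25+46+21=102, FN=20+21+18+24=83 → 252/437 = 0.5767
  K: TP=79, FP=7+33+42+24=106, FN=22+18+14+21=75 → 158/339 = 0.4661
Macro-F1 score = mean = (0.4915 + 0.4750 + 0.4947 + 0.5767 + 0.4661) / 5 = 0.501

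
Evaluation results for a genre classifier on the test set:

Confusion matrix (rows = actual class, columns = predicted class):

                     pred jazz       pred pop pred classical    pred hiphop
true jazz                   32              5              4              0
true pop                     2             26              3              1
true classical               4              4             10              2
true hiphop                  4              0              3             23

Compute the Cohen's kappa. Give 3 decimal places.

Observed agreement pₒ = trace/N = 91/123 = 0.7398
Expected agreement pₑ = Σ (rowᵢ·colᵢ)/N² = (41·42 + 32·35 + 20·20 + 30·26)/123² = 0.2658
κ = (pₒ − pₑ)/(1 − pₑ) = (0.7398 − 0.2658)/(1 − 0.2658) = 0.646

0.646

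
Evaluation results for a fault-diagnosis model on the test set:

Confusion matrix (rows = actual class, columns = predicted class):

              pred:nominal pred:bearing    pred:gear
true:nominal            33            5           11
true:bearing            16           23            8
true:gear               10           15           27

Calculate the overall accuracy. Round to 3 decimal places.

0.561

Accuracy = trace / total = (33+23+27=83) / 148 = 83/148 = 0.561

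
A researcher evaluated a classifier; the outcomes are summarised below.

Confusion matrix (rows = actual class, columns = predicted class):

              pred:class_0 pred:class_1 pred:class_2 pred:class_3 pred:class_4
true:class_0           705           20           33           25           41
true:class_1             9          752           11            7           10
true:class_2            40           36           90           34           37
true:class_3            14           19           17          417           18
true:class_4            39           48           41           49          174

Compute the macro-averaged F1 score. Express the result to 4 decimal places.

Per-class F1 score (2·TP/(2·TP+FP+FN)):
  class_0: TP=705, FP=9+40+14+39=102, FN=20+33+25+41=119 → 1410/1631 = 0.86450
  class_1: TP=752, FP=20+36+19+48=123, FN=9+11+7+10=37 → 1504/1664 = 0.90385
  class_2: TP=90, FP=33+11+17+41=102, FN=40+36+34+37=147 → 180/429 = 0.41958
  class_3: TP=417, FP=25+7+34+49=115, FN=14+19+17+18=68 → 834/1017 = 0.82006
  class_4: TP=174, FP=41+10+37+18=106, FN=39+48+41+49=177 → 348/631 = 0.55151
Macro-F1 score = mean = (0.86450 + 0.90385 + 0.41958 + 0.82006 + 0.55151) / 5 = 0.7119

0.7119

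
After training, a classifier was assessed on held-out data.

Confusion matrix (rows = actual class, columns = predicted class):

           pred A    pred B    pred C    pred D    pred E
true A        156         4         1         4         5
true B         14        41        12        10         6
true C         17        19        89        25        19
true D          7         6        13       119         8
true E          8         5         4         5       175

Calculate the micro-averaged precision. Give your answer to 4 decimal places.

0.7513

Micro-averaging pools counts across classes: ΣTP=580, ΣFP=192, ΣFN=192.
Micro-precision = TP/(TP+FP) on pooled counts = 0.7513 (equals overall accuracy in single-label multiclass).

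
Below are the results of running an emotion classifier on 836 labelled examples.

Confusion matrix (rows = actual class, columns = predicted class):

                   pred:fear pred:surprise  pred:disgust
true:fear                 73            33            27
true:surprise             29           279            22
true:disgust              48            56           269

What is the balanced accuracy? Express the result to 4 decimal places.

0.7052

Balanced accuracy = mean of per-class recall.
  fear: recall = 73/133 = 0.54887
  surprise: recall = 279/330 = 0.84545
  disgust: recall = 269/373 = 0.72118
Mean = (0.54887 + 0.84545 + 0.72118) / 3 = 0.7052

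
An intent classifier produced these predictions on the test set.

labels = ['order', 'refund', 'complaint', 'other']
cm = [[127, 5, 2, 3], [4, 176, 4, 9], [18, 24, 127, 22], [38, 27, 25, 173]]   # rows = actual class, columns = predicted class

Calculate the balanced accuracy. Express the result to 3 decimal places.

0.790

Balanced accuracy = mean of per-class recall.
  order: recall = 127/137 = 0.9270
  refund: recall = 176/193 = 0.9119
  complaint: recall = 127/191 = 0.6649
  other: recall = 173/263 = 0.6578
Mean = (0.9270 + 0.9119 + 0.6649 + 0.6578) / 4 = 0.790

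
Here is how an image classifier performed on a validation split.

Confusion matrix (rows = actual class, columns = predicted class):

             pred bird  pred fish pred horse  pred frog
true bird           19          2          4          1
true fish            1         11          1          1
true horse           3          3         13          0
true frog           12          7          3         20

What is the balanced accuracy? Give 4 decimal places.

Balanced accuracy = mean of per-class recall.
  bird: recall = 19/26 = 0.73077
  fish: recall = 11/14 = 0.78571
  horse: recall = 13/19 = 0.68421
  frog: recall = 20/42 = 0.47619
Mean = (0.73077 + 0.78571 + 0.68421 + 0.47619) / 4 = 0.6692

0.6692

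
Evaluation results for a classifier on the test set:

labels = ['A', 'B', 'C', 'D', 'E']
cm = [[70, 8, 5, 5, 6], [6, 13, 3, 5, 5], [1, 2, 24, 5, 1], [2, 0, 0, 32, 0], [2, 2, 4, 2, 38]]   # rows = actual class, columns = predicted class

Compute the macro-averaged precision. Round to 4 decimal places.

0.6928

Per-class precision (TP/(TP+FP)):
  A: TP=70, FP=6+1+2+2=11 → 70/81 = 0.86420
  B: TP=13, FP=8+2+0+2=12 → 13/25 = 0.52000
  C: TP=24, FP=5+3+0+4=12 → 24/36 = 0.66667
  D: TP=32, FP=5+5+5+2=17 → 32/49 = 0.65306
  E: TP=38, FP=6+5+1+0=12 → 38/50 = 0.76000
Macro-precision = mean = (0.86420 + 0.52000 + 0.66667 + 0.65306 + 0.76000) / 5 = 0.6928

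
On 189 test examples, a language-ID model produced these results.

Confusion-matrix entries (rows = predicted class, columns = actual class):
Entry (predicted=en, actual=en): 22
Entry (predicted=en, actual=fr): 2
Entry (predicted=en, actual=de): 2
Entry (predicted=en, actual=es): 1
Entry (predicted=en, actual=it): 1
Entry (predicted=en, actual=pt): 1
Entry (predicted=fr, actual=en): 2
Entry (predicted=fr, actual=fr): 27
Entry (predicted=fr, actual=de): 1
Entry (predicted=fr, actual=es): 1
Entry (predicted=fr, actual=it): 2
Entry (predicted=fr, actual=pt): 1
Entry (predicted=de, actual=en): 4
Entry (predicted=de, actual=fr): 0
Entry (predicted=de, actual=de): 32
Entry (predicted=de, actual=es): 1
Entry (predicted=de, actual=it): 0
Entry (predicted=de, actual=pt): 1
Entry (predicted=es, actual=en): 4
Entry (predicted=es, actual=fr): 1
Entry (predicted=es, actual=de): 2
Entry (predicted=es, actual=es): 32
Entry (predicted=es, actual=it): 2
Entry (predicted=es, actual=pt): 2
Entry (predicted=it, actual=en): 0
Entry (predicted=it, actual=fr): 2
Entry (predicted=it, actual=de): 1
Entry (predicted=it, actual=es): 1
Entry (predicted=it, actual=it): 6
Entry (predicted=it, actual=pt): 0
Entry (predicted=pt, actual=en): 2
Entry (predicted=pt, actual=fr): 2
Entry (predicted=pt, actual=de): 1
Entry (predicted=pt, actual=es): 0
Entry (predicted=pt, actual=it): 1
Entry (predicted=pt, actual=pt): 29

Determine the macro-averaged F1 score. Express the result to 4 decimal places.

0.7533

Per-class F1 score (2·TP/(2·TP+FP+FN)):
  en: TP=22, FP=2+2+1+1+1=7, FN=2+4+4+0+2=12 → 44/63 = 0.69841
  fr: TP=27, FP=2+1+1+2+1=7, FN=2+0+1+2+2=7 → 54/68 = 0.79412
  de: TP=32, FP=4+0+1+0+1=6, FN=2+1+2+1+1=7 → 64/77 = 0.83117
  es: TP=32, FP=4+1+2+2+2=11, FN=1+1+1+1+0=4 → 64/79 = 0.81013
  it: TP=6, FP=0+2+1+1+0=4, FN=1+2+0+2+1=6 → 12/22 = 0.54545
  pt: TP=29, FP=2+2+1+0+1=6, FN=1+1+1+2+0=5 → 58/69 = 0.84058
Macro-F1 score = mean = (0.69841 + 0.79412 + 0.83117 + 0.81013 + 0.54545 + 0.84058) / 6 = 0.7533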